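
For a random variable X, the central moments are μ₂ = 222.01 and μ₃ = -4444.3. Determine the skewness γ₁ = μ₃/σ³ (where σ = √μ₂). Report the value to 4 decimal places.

-1.3435

σ = √μ₂ = √222.01 = 14.90000
σ³ = μ₂^(3/2) = 3307.94900
γ₁ = μ₃/σ³ = -4444.3 / 3307.94900 ≈ -1.3435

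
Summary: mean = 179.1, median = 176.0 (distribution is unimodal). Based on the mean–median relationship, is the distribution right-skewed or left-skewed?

mean − median = 179.1 − 176.0 = 3.1
mean > median ⇒ the longer tail is on the right ⇒ right-skewed (positively skewed).

right-skewed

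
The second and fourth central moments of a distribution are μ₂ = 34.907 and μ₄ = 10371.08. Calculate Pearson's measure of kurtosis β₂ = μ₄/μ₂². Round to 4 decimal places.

μ₂² = 34.907² = 1218.49865
μ₄/μ₂² = 10371.08 / 1218.49865 = 8.51136
β₂ ≈ 8.5114

8.5114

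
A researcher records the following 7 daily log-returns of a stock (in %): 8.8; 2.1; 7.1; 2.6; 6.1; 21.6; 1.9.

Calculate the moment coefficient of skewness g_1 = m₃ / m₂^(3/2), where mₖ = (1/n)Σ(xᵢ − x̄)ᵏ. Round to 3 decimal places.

x̄ = (8.8 + 2.1 + 7.1 + 2.6 + 6.1 + 21.6 + 1.9) / 7 = 7.1714
deviations (xᵢ − x̄): 1.6286, -5.0714, -0.0714, -4.5714, -1.0714, 14.4286, -5.2714
Σ(xᵢ − x̄)² = 286.3943 ⇒ m₂ = 286.3943/7 = 40.91347
Σ(xᵢ − x̄)³ = 2634.4322 ⇒ m₃ = 2634.4322/7 = 376.34746
m₂^(3/2) = 40.91347^(1.5) = 261.69743
g_1 = m₃ / m₂^(3/2) = 376.34746 / 261.69743 ≈ 1.438

1.438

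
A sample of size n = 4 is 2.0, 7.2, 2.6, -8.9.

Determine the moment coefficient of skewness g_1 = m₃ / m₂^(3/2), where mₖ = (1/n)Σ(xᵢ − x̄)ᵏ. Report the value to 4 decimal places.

x̄ = (2.0 + 7.2 + 2.6 - 8.9) / 4 = 0.7250
deviations (xᵢ − x̄): 1.2750, 6.4750, 1.8750, -9.6250
Σ(xᵢ − x̄)² = 139.7075 ⇒ m₂ = 139.7075/4 = 34.92688
Σ(xᵢ − x̄)³ = -611.5331 ⇒ m₃ = -611.5331/4 = -152.88328
m₂^(3/2) = 34.92688^(1.5) = 206.41421
g_1 = m₃ / m₂^(3/2) = -152.88328 / 206.41421 ≈ -0.7407

-0.7407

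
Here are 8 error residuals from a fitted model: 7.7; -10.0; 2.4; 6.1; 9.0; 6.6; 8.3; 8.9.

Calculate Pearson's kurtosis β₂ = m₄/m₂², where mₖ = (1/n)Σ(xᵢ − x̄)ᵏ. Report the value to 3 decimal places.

4.908

x̄ = 4.8750
Σ(xᵢ − x̄)² = 284.7950 ⇒ m₂ = 35.59938
Σ(xᵢ − x̄)⁴ = 49760.3960 ⇒ m₄ = 6220.04950
m₂² = 1267.31550
β₂ = m₄/m₂² = 6220.04950 / 1267.31550 ≈ 4.908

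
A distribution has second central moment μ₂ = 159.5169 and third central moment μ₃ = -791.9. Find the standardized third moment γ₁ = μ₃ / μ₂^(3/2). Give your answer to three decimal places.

-0.393

σ = √μ₂ = √159.5169 = 12.63000
σ³ = μ₂^(3/2) = 2014.69845
γ₁ = μ₃/σ³ = -791.9 / 2014.69845 ≈ -0.393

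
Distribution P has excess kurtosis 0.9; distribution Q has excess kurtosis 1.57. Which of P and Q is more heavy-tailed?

Q

Higher excess kurtosis ⇒ heavier tails relative to the normal distribution.
0.9 vs 1.57: the larger is 1.57, so Q has heavier tails.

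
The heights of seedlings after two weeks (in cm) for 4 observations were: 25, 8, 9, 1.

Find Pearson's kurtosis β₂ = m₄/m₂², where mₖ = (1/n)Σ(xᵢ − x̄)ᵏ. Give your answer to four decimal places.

x̄ = 10.7500
Σ(xᵢ − x̄)² = 308.7500 ⇒ m₂ = 77.18750
Σ(xᵢ − x̄)⁴ = 50337.8281 ⇒ m₄ = 12584.45703
m₂² = 5957.91016
β₂ = m₄/m₂² = 12584.45703 / 5957.91016 ≈ 2.1122

2.1122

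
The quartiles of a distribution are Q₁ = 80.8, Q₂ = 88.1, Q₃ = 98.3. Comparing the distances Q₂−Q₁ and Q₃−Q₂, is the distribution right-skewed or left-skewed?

Q₂ − Q₁ = 7.3;  Q₃ − Q₂ = 10.2
Q₃ − Q₂ > Q₂ − Q₁ ⇒ the upper half is more spread out ⇒ right-skewed.

right-skewed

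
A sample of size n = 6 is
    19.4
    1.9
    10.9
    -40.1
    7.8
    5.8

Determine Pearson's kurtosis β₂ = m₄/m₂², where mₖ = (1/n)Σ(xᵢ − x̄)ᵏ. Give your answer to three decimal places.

x̄ = 0.9500
Σ(xᵢ − x̄)² = 2195.8550 ⇒ m₂ = 365.97583
Σ(xᵢ − x̄)⁴ = 2968001.6360 ⇒ m₄ = 494666.93934
m₂² = 133938.31058
β₂ = m₄/m₂² = 494666.93934 / 133938.31058 ≈ 3.693

3.693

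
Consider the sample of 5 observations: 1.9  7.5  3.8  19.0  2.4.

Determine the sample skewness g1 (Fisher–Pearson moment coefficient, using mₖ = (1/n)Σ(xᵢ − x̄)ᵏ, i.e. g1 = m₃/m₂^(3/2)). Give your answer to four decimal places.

x̄ = (1.9 + 7.5 + 3.8 + 19.0 + 2.4) / 5 = 6.9200
deviations (xᵢ − x̄): -5.0200, 0.5800, -3.1200, 12.0800, -4.5200
Σ(xᵢ − x̄)² = 201.6280 ⇒ m₂ = 201.6280/5 = 40.32560
Σ(xᵢ − x̄)³ = 1513.7633 ⇒ m₃ = 1513.7633/5 = 302.75266
m₂^(3/2) = 40.32560^(1.5) = 256.07740
g1 = m₃ / m₂^(3/2) = 302.75266 / 256.07740 ≈ 1.1823

1.1823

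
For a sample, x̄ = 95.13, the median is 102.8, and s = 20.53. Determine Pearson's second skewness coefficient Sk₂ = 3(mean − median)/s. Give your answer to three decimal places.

Sk₂ = 3(95.13 − 102.8) / 20.53 = 3 × -7.6700 / 20.53
    = -23.0100 / 20.53 ≈ -1.121

-1.121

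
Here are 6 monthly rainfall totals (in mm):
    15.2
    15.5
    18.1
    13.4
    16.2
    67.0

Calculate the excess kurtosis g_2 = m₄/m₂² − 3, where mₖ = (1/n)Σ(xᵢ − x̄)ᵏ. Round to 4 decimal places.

1.1622

x̄ = 24.2333
Σ(xᵢ − x̄)² = 2206.3733 ⇒ m₂ = 367.72889
Σ(xᵢ − x̄)⁴ = 3377025.7371 ⇒ m₄ = 562837.62285
m₂² = 135224.53572
g_2 = m₄/m₂² − 3 = 4.16224 − 3 ≈ 1.1622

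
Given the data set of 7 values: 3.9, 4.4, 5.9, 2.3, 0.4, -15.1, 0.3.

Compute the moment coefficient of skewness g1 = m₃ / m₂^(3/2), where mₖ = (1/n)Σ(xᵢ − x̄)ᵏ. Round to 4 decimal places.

x̄ = (3.9 + 4.4 + 5.9 + 2.3 + 0.4 - 15.1 + 0.3) / 7 = 0.3000
deviations (xᵢ − x̄): 3.6000, 4.1000, 5.6000, 2.0000, 0.1000, -15.4000, 0.0000
Σ(xᵢ − x̄)² = 302.3000 ⇒ m₂ = 302.3000/7 = 43.18571
Σ(xᵢ − x̄)³ = -3353.0700 ⇒ m₃ = -3353.0700/7 = -479.01000
m₂^(3/2) = 43.18571^(1.5) = 283.79854
g1 = m₃ / m₂^(3/2) = -479.01000 / 283.79854 ≈ -1.6879

-1.6879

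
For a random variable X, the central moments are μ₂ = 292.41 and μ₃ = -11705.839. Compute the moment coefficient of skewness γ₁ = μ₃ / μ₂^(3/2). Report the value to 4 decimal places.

-2.3411

σ = √μ₂ = √292.41 = 17.10000
σ³ = μ₂^(3/2) = 5000.21100
γ₁ = μ₃/σ³ = -11705.839 / 5000.21100 ≈ -2.3411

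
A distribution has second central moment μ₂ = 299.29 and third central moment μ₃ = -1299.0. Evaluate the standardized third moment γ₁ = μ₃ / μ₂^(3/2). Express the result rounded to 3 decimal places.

σ = √μ₂ = √299.29 = 17.30000
σ³ = μ₂^(3/2) = 5177.71700
γ₁ = μ₃/σ³ = -1299.0 / 5177.71700 ≈ -0.251

-0.251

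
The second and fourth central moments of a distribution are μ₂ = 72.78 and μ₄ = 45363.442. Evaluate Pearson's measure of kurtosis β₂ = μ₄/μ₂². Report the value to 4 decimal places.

μ₂² = 72.78² = 5296.92840
μ₄/μ₂² = 45363.442 / 5296.92840 = 8.56410
β₂ ≈ 8.5641

8.5641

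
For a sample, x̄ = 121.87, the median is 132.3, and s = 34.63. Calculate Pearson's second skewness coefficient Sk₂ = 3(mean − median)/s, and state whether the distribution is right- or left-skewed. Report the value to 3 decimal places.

Sk₂ = 3(121.87 − 132.3) / 34.63 = 3 × -10.4300 / 34.63
    = -31.2900 / 34.63 ≈ -0.904
Sk₂ < 0 ⇒ mean < median ⇒ left-skewed (negative skew).

-0.904, left-skewed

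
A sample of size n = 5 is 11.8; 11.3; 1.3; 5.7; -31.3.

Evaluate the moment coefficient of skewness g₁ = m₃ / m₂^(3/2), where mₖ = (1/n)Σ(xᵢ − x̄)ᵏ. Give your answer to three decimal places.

-1.292

x̄ = (11.8 + 11.3 + 1.3 + 5.7 - 31.3) / 5 = -0.2400
deviations (xᵢ − x̄): 12.0400, 11.5400, 1.5400, 5.9400, -31.0600
Σ(xᵢ − x̄)² = 1280.5120 ⇒ m₂ = 1280.5120/5 = 256.10240
Σ(xᵢ − x̄)³ = -26468.9402 ⇒ m₃ = -26468.9402/5 = -5293.78805
m₂^(3/2) = 256.10240^(1.5) = 4098.45785
g₁ = m₃ / m₂^(3/2) = -5293.78805 / 4098.45785 ≈ -1.292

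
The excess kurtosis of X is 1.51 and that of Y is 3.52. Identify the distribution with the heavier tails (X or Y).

Y

Higher excess kurtosis ⇒ heavier tails relative to the normal distribution.
1.51 vs 3.52: the larger is 3.52, so Y has heavier tails.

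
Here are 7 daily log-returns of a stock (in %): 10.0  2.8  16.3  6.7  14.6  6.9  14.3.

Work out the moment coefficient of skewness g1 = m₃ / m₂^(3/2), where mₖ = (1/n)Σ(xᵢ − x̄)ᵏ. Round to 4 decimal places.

-0.1648

x̄ = (10.0 + 2.8 + 16.3 + 6.7 + 14.6 + 6.9 + 14.3) / 7 = 10.2286
deviations (xᵢ − x̄): -0.2286, -7.4286, 6.0714, -3.5286, 4.3714, -3.3286, 4.0714
Σ(xᵢ − x̄)² = 151.3143 ⇒ m₂ = 151.3143/7 = 21.61633
Σ(xᵢ − x̄)³ = -115.9280 ⇒ m₃ = -115.9280/7 = -16.56114
m₂^(3/2) = 21.61633^(1.5) = 100.50157
g1 = m₃ / m₂^(3/2) = -16.56114 / 100.50157 ≈ -0.1648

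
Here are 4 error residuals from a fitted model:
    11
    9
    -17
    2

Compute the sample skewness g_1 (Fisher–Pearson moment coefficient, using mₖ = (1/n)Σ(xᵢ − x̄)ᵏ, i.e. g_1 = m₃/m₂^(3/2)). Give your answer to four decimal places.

x̄ = (11 + 9 - 17 + 2) / 4 = 1.2500
deviations (xᵢ − x̄): 9.7500, 7.7500, -18.2500, 0.7500
Σ(xᵢ − x̄)² = 488.7500 ⇒ m₂ = 488.7500/4 = 122.18750
Σ(xᵢ − x̄)³ = -4685.6250 ⇒ m₃ = -4685.6250/4 = -1171.40625
m₂^(3/2) = 122.18750^(1.5) = 1350.64175
g_1 = m₃ / m₂^(3/2) = -1171.40625 / 1350.64175 ≈ -0.8673

-0.8673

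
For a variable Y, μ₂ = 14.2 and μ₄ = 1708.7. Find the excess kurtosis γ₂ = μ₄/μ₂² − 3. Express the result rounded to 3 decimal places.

μ₂² = 14.2² = 201.64000
μ₄/μ₂² = 1708.7 / 201.64000 = 8.47401
γ₂ = 8.47401 − 3 ≈ 5.474

5.474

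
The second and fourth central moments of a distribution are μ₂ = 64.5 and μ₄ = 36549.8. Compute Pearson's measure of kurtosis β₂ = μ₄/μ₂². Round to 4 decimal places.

μ₂² = 64.5² = 4160.25000
μ₄/μ₂² = 36549.8 / 4160.25000 = 8.78548
β₂ ≈ 8.7855

8.7855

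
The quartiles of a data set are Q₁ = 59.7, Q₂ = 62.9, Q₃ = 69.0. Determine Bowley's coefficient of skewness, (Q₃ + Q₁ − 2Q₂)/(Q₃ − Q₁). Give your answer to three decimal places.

0.312

numerator: Q₃ + Q₁ − 2Q₂ = 69.0 + 59.7 − 2×62.9 = 2.9000
denominator: Q₃ − Q₁ = 69.0 − 59.7 = 9.3000
Bowley skewness = 2.9000 / 9.3000 ≈ 0.312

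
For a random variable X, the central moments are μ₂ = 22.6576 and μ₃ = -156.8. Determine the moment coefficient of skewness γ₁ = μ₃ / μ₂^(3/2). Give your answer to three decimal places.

σ = √μ₂ = √22.6576 = 4.76000
σ³ = μ₂^(3/2) = 107.85018
γ₁ = μ₃/σ³ = -156.8 / 107.85018 ≈ -1.454

-1.454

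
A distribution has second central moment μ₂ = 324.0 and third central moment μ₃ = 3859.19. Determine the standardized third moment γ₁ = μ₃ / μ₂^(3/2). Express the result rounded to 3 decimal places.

0.662

σ = √μ₂ = √324.0 = 18.00000
σ³ = μ₂^(3/2) = 5832.00000
γ₁ = μ₃/σ³ = 3859.19 / 5832.00000 ≈ 0.662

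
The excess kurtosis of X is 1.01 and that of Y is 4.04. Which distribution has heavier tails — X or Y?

Higher excess kurtosis ⇒ heavier tails relative to the normal distribution.
1.01 vs 4.04: the larger is 4.04, so Y has heavier tails.

Y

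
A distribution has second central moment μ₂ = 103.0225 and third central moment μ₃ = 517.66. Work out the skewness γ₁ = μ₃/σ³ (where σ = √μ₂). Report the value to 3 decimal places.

σ = √μ₂ = √103.0225 = 10.15000
σ³ = μ₂^(3/2) = 1045.67838
γ₁ = μ₃/σ³ = 517.66 / 1045.67838 ≈ 0.495

0.495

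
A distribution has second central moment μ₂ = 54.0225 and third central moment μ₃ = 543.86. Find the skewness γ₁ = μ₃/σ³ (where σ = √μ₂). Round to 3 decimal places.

1.370

σ = √μ₂ = √54.0225 = 7.35000
σ³ = μ₂^(3/2) = 397.06538
γ₁ = μ₃/σ³ = 543.86 / 397.06538 ≈ 1.370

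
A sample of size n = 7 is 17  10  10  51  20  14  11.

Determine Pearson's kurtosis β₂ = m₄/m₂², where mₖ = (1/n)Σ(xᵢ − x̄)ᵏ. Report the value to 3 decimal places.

x̄ = 19.0000
Σ(xᵢ − x̄)² = 1280.0000 ⇒ m₂ = 182.85714
Σ(xᵢ − x̄)⁴ = 1066436.0000 ⇒ m₄ = 152348.00000
m₂² = 33436.73469
β₂ = m₄/m₂² = 152348.00000 / 33436.73469 ≈ 4.556

4.556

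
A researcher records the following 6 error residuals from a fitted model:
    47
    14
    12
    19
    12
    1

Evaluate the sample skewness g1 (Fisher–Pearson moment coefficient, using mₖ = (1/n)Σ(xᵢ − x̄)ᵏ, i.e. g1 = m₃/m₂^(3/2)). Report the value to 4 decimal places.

1.1998

x̄ = (47 + 14 + 12 + 19 + 12 + 1) / 6 = 17.5000
deviations (xᵢ − x̄): 29.5000, -3.5000, -5.5000, 1.5000, -5.5000, -16.5000
Σ(xᵢ − x̄)² = 1217.5000 ⇒ m₂ = 1217.5000/6 = 202.91667
Σ(xᵢ − x̄)³ = 20808.0000 ⇒ m₃ = 20808.0000/6 = 3468.00000
m₂^(3/2) = 202.91667^(1.5) = 2890.52400
g1 = m₃ / m₂^(3/2) = 3468.00000 / 2890.52400 ≈ 1.1998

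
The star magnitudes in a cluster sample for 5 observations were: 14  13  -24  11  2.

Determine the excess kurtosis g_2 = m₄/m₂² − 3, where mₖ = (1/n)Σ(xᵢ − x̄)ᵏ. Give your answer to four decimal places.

x̄ = 3.2000
Σ(xᵢ − x̄)² = 1014.8000 ⇒ m₂ = 202.96000
Σ(xᵢ − x̄)⁴ = 573895.3760 ⇒ m₄ = 114779.07520
m₂² = 41192.76160
g_2 = m₄/m₂² − 3 = 2.78639 − 3 ≈ -0.2136

-0.2136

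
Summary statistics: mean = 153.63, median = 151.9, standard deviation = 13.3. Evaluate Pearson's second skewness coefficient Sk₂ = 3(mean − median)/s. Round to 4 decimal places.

Sk₂ = 3(153.63 − 151.9) / 13.3 = 3 × 1.7300 / 13.3
    = 5.1900 / 13.3 ≈ 0.3902

0.3902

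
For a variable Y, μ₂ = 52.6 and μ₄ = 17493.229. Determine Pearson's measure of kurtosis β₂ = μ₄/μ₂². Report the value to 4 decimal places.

6.3226

μ₂² = 52.6² = 2766.76000
μ₄/μ₂² = 17493.229 / 2766.76000 = 6.32264
β₂ ≈ 6.3226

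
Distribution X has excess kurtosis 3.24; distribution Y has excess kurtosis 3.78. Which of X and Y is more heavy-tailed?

Y

Higher excess kurtosis ⇒ heavier tails relative to the normal distribution.
3.24 vs 3.78: the larger is 3.78, so Y has heavier tails.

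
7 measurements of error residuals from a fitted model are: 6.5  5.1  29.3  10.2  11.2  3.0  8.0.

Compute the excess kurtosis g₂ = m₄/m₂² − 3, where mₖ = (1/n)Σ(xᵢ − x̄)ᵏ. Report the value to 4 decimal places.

1.2667

x̄ = 10.4714
Σ(xᵢ − x̄)² = 461.6743 ⇒ m₂ = 65.95347
Σ(xᵢ − x̄)⁴ = 129915.8907 ⇒ m₄ = 18559.41296
m₂² = 4349.86012
g₂ = m₄/m₂² − 3 = 4.26667 − 3 ≈ 1.2667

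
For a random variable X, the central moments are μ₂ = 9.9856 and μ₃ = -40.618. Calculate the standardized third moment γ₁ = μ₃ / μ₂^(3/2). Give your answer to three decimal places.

-1.287

σ = √μ₂ = √9.9856 = 3.16000
σ³ = μ₂^(3/2) = 31.55450
γ₁ = μ₃/σ³ = -40.618 / 31.55450 ≈ -1.287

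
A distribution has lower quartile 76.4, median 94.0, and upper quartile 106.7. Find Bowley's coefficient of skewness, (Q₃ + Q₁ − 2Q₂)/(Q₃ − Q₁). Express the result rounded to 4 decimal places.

numerator: Q₃ + Q₁ − 2Q₂ = 106.7 + 76.4 − 2×94.0 = -4.9000
denominator: Q₃ − Q₁ = 106.7 − 76.4 = 30.3000
Bowley skewness = -4.9000 / 30.3000 ≈ -0.1617

-0.1617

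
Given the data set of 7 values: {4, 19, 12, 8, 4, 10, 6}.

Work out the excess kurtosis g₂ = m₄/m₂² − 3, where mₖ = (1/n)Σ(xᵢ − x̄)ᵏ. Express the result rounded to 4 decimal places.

-0.2354

x̄ = 9.0000
Σ(xᵢ − x̄)² = 170.0000 ⇒ m₂ = 24.28571
Σ(xᵢ − x̄)⁴ = 11414.0000 ⇒ m₄ = 1630.57143
m₂² = 589.79592
g₂ = m₄/m₂² − 3 = 2.76464 − 3 ≈ -0.2354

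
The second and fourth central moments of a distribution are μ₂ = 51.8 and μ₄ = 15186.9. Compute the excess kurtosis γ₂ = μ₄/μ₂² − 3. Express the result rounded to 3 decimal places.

2.660

μ₂² = 51.8² = 2683.24000
μ₄/μ₂² = 15186.9 / 2683.24000 = 5.65991
γ₂ = 5.65991 − 3 ≈ 2.660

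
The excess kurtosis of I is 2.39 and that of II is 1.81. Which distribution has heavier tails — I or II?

I

Higher excess kurtosis ⇒ heavier tails relative to the normal distribution.
2.39 vs 1.81: the larger is 2.39, so I has heavier tails.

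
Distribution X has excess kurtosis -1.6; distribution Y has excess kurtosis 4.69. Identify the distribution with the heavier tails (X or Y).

Y

Higher excess kurtosis ⇒ heavier tails relative to the normal distribution.
-1.6 vs 4.69: the larger is 4.69, so Y has heavier tails. (Y is leptokurtic — heavier-than-normal tails; the other is platykurtic.)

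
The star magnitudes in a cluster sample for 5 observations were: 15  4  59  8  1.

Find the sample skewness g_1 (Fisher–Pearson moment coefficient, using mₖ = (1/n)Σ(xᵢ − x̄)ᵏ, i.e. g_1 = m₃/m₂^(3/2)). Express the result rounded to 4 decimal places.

x̄ = (15 + 4 + 59 + 8 + 1) / 5 = 17.4000
deviations (xᵢ − x̄): -2.4000, -13.4000, 41.6000, -9.4000, -16.4000
Σ(xᵢ − x̄)² = 2273.2000 ⇒ m₂ = 2273.2000/5 = 454.64000
Σ(xᵢ − x̄)³ = 64329.8400 ⇒ m₃ = 64329.8400/5 = 12865.96800
m₂^(3/2) = 454.64000^(1.5) = 9693.96538
g_1 = m₃ / m₂^(3/2) = 12865.96800 / 9693.96538 ≈ 1.3272

1.3272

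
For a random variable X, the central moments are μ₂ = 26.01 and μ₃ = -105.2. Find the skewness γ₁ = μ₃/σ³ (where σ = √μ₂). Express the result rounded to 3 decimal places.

-0.793

σ = √μ₂ = √26.01 = 5.10000
σ³ = μ₂^(3/2) = 132.65100
γ₁ = μ₃/σ³ = -105.2 / 132.65100 ≈ -0.793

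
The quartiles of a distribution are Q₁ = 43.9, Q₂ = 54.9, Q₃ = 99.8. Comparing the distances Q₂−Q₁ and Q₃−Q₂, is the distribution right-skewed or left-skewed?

Q₂ − Q₁ = 11.0;  Q₃ − Q₂ = 44.9
Q₃ − Q₂ > Q₂ − Q₁ ⇒ the upper half is more spread out ⇒ right-skewed.

right-skewed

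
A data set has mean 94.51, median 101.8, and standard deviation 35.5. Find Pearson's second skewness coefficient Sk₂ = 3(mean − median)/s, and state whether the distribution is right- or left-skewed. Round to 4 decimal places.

-0.6161, left-skewed

Sk₂ = 3(94.51 − 101.8) / 35.5 = 3 × -7.2900 / 35.5
    = -21.8700 / 35.5 ≈ -0.6161
Sk₂ < 0 ⇒ mean < median ⇒ left-skewed (negative skew).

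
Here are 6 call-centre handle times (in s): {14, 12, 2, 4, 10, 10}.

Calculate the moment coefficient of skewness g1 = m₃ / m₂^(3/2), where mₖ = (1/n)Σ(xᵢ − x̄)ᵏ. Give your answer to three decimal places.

-0.438

x̄ = (14 + 12 + 2 + 4 + 10 + 10) / 6 = 8.6667
deviations (xᵢ − x̄): 5.3333, 3.3333, -6.6667, -4.6667, 1.3333, 1.3333
Σ(xᵢ − x̄)² = 109.3333 ⇒ m₂ = 109.3333/6 = 18.22222
Σ(xᵢ − x̄)³ = -204.4444 ⇒ m₃ = -204.4444/6 = -34.07407
m₂^(3/2) = 18.22222^(1.5) = 77.78610
g1 = m₃ / m₂^(3/2) = -34.07407 / 77.78610 ≈ -0.438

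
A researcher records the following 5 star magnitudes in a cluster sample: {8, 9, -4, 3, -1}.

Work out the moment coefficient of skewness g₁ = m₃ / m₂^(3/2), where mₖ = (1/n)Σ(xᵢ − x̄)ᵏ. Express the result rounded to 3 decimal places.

-0.104

x̄ = (8 + 9 - 4 + 3 - 1) / 5 = 3.0000
deviations (xᵢ − x̄): 5.0000, 6.0000, -7.0000, 0.0000, -4.0000
Σ(xᵢ − x̄)² = 126.0000 ⇒ m₂ = 126.0000/5 = 25.20000
Σ(xᵢ − x̄)³ = -66.0000 ⇒ m₃ = -66.0000/5 = -13.20000
m₂^(3/2) = 25.20000^(1.5) = 126.50300
g₁ = m₃ / m₂^(3/2) = -13.20000 / 126.50300 ≈ -0.104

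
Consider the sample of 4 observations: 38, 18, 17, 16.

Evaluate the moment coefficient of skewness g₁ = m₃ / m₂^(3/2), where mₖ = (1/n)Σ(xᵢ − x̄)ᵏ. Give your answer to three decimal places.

1.134

x̄ = (38 + 18 + 17 + 16) / 4 = 22.2500
deviations (xᵢ − x̄): 15.7500, -4.2500, -5.2500, -6.2500
Σ(xᵢ − x̄)² = 332.7500 ⇒ m₂ = 332.7500/4 = 83.18750
Σ(xᵢ − x̄)³ = 3441.3750 ⇒ m₃ = 3441.3750/4 = 860.34375
m₂^(3/2) = 83.18750^(1.5) = 758.72974
g₁ = m₃ / m₂^(3/2) = 860.34375 / 758.72974 ≈ 1.134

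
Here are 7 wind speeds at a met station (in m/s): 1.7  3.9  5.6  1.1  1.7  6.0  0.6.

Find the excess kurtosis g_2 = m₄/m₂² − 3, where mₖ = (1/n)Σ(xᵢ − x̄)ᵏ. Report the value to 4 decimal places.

x̄ = 2.9429
Σ(xᵢ − x̄)² = 29.2971 ⇒ m₂ = 4.18531
Σ(xᵢ − x̄)⁴ = 184.4734 ⇒ m₄ = 26.35334
m₂² = 17.51679
g_2 = m₄/m₂² − 3 = 1.50446 − 3 ≈ -1.4955

-1.4955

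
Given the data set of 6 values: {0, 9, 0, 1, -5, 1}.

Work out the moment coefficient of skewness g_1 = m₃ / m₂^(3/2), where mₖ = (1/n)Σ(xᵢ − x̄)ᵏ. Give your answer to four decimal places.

x̄ = (0 + 9 + 0 + 1 - 5 + 1) / 6 = 1.0000
deviations (xᵢ − x̄): -1.0000, 8.0000, -1.0000, 0.0000, -6.0000, 0.0000
Σ(xᵢ − x̄)² = 102.0000 ⇒ m₂ = 102.0000/6 = 17.00000
Σ(xᵢ − x̄)³ = 294.0000 ⇒ m₃ = 294.0000/6 = 49.00000
m₂^(3/2) = 17.00000^(1.5) = 70.09280
g_1 = m₃ / m₂^(3/2) = 49.00000 / 70.09280 ≈ 0.6991

0.6991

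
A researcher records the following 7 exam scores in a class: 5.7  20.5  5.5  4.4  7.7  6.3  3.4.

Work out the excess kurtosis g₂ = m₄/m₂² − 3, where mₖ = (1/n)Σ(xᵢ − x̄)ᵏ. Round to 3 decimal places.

1.676

x̄ = 7.6429
Σ(xᵢ − x̄)² = 203.9971 ⇒ m₂ = 29.14245
Σ(xᵢ − x̄)⁴ = 27799.3541 ⇒ m₄ = 3971.33630
m₂² = 849.28233
g₂ = m₄/m₂² − 3 = 4.67611 − 3 ≈ 1.676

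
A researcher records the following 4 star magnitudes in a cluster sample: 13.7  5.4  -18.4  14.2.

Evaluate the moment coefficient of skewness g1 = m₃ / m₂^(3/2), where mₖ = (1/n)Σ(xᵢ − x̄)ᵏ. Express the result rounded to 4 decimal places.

-0.9347

x̄ = (13.7 + 5.4 - 18.4 + 14.2) / 4 = 3.7250
deviations (xᵢ − x̄): 9.9750, 1.6750, -22.1250, 10.4750
Σ(xᵢ − x̄)² = 701.5475 ⇒ m₂ = 701.5475/4 = 175.38688
Σ(xᵢ − x̄)³ = -8683.9391 ⇒ m₃ = -8683.9391/4 = -2170.98478
m₂^(3/2) = 175.38688^(1.5) = 2322.71345
g1 = m₃ / m₂^(3/2) = -2170.98478 / 2322.71345 ≈ -0.9347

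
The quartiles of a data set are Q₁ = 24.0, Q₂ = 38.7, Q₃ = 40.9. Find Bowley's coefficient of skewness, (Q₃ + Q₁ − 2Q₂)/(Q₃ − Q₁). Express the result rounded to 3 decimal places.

-0.740

numerator: Q₃ + Q₁ − 2Q₂ = 40.9 + 24.0 − 2×38.7 = -12.5000
denominator: Q₃ − Q₁ = 40.9 − 24.0 = 16.9000
Bowley skewness = -12.5000 / 16.9000 ≈ -0.740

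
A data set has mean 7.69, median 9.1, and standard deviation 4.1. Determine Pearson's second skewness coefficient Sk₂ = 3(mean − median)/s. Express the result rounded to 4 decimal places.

-1.0317

Sk₂ = 3(7.69 − 9.1) / 4.1 = 3 × -1.4100 / 4.1
    = -4.2300 / 4.1 ≈ -1.0317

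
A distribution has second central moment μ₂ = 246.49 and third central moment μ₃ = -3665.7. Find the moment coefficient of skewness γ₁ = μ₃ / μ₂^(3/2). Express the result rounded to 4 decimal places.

σ = √μ₂ = √246.49 = 15.70000
σ³ = μ₂^(3/2) = 3869.89300
γ₁ = μ₃/σ³ = -3665.7 / 3869.89300 ≈ -0.9472

-0.9472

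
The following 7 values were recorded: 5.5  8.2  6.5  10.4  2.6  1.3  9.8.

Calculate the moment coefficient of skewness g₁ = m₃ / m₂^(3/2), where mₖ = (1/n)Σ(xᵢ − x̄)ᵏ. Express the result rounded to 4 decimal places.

x̄ = (5.5 + 8.2 + 6.5 + 10.4 + 2.6 + 1.3 + 9.8) / 7 = 6.3286
deviations (xᵢ − x̄): -0.8286, 1.8714, 0.1714, 4.0714, -3.7286, -5.0286, 3.4714
Σ(xᵢ − x̄)² = 72.0343 ⇒ m₂ = 72.0343/7 = 10.29061
Σ(xᵢ − x̄)³ = -63.6765 ⇒ m₃ = -63.6765/7 = -9.09665
m₂^(3/2) = 10.29061^(1.5) = 33.01124
g₁ = m₃ / m₂^(3/2) = -9.09665 / 33.01124 ≈ -0.2756

-0.2756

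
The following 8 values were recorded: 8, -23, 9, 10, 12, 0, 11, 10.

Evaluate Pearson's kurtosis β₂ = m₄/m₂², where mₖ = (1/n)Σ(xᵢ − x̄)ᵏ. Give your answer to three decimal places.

x̄ = 4.6250
Σ(xᵢ − x̄)² = 967.8750 ⇒ m₂ = 120.98438
Σ(xᵢ − x̄)⁴ = 589616.6191 ⇒ m₄ = 73702.07739
m₂² = 14637.21899
β₂ = m₄/m₂² = 73702.07739 / 14637.21899 ≈ 5.035

5.035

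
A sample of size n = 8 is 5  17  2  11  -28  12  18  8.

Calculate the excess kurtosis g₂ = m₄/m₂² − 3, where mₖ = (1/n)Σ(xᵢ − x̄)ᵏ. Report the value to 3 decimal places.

x̄ = 5.6250
Σ(xᵢ − x̄)² = 1501.8750 ⇒ m₂ = 187.73438
Σ(xᵢ − x̄)⁴ = 1321233.1816 ⇒ m₄ = 165154.14771
m₂² = 35244.19556
g₂ = m₄/m₂² − 3 = 4.68600 − 3 ≈ 1.686

1.686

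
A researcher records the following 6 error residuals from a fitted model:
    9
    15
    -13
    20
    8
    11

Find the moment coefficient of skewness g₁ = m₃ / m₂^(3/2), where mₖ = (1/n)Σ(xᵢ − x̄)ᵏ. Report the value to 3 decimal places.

x̄ = (9 + 15 - 13 + 20 + 8 + 11) / 6 = 8.3333
deviations (xᵢ − x̄): 0.6667, 6.6667, -21.3333, 11.6667, -0.3333, 2.6667
Σ(xᵢ − x̄)² = 643.3333 ⇒ m₂ = 643.3333/6 = 107.22222
Σ(xᵢ − x̄)³ = -7805.5556 ⇒ m₃ = -7805.5556/6 = -1300.92593
m₂^(3/2) = 107.22222^(1.5) = 1110.26642
g₁ = m₃ / m₂^(3/2) = -1300.92593 / 1110.26642 ≈ -1.172

-1.172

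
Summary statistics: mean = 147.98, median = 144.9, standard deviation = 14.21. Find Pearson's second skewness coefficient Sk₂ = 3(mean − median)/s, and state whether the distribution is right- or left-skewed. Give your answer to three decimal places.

0.650, right-skewed

Sk₂ = 3(147.98 − 144.9) / 14.21 = 3 × 3.0800 / 14.21
    = 9.2400 / 14.21 ≈ 0.650
Sk₂ > 0 ⇒ mean > median ⇒ right-skewed (positive skew).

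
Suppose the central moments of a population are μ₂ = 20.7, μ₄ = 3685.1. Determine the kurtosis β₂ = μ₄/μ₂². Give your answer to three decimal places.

8.600

μ₂² = 20.7² = 428.49000
μ₄/μ₂² = 3685.1 / 428.49000 = 8.60020
β₂ ≈ 8.600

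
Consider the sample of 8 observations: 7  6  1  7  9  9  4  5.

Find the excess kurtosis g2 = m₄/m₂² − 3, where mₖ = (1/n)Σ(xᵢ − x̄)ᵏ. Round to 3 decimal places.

x̄ = 6.0000
Σ(xᵢ − x̄)² = 50.0000 ⇒ m₂ = 6.25000
Σ(xᵢ − x̄)⁴ = 806.0000 ⇒ m₄ = 100.75000
m₂² = 39.06250
g2 = m₄/m₂² − 3 = 2.57920 − 3 ≈ -0.421

-0.421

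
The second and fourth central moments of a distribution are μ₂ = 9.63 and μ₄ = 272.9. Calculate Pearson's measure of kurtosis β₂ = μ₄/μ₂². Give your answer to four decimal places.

μ₂² = 9.63² = 92.73690
μ₄/μ₂² = 272.9 / 92.73690 = 2.94273
β₂ ≈ 2.9427

2.9427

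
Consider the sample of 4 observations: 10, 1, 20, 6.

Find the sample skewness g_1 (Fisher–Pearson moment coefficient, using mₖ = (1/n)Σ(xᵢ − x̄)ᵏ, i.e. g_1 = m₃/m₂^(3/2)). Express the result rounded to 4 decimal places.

x̄ = (10 + 1 + 20 + 6) / 4 = 9.2500
deviations (xᵢ − x̄): 0.7500, -8.2500, 10.7500, -3.2500
Σ(xᵢ − x̄)² = 194.7500 ⇒ m₂ = 194.7500/4 = 48.68750
Σ(xᵢ − x̄)³ = 646.8750 ⇒ m₃ = 646.8750/4 = 161.71875
m₂^(3/2) = 48.68750^(1.5) = 339.72399
g_1 = m₃ / m₂^(3/2) = 161.71875 / 339.72399 ≈ 0.4760

0.4760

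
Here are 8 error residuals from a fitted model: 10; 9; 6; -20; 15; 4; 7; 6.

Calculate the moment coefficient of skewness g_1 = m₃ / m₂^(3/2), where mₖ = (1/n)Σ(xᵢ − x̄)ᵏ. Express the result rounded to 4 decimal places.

x̄ = (10 + 9 + 6 - 20 + 15 + 4 + 7 + 6) / 8 = 4.6250
deviations (xᵢ − x̄): 5.3750, 4.3750, 1.3750, -24.6250, 10.3750, -0.6250, 2.3750, 1.3750
Σ(xᵢ − x̄)² = 771.8750 ⇒ m₂ = 771.8750/8 = 96.48438
Σ(xᵢ − x̄)³ = -13558.2188 ⇒ m₃ = -13558.2188/8 = -1694.77734
m₂^(3/2) = 96.48438^(1.5) = 947.73186
g_1 = m₃ / m₂^(3/2) = -1694.77734 / 947.73186 ≈ -1.7882

-1.7882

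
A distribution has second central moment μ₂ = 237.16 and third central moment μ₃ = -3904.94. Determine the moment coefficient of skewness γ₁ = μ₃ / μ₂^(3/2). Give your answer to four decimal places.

σ = √μ₂ = √237.16 = 15.40000
σ³ = μ₂^(3/2) = 3652.26400
γ₁ = μ₃/σ³ = -3904.94 / 3652.26400 ≈ -1.0692

-1.0692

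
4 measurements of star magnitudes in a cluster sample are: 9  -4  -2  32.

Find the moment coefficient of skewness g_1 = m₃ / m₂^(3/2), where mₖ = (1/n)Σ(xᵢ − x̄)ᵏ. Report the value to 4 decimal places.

0.7899

x̄ = (9 - 4 - 2 + 32) / 4 = 8.7500
deviations (xᵢ − x̄): 0.2500, -12.7500, -10.7500, 23.2500
Σ(xᵢ − x̄)² = 818.7500 ⇒ m₂ = 818.7500/4 = 204.68750
Σ(xᵢ − x̄)³ = 9253.1250 ⇒ m₃ = 9253.1250/4 = 2313.28125
m₂^(3/2) = 204.68750^(1.5) = 2928.44440
g_1 = m₃ / m₂^(3/2) = 2313.28125 / 2928.44440 ≈ 0.7899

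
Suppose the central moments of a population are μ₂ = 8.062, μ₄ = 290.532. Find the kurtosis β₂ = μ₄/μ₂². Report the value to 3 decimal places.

μ₂² = 8.062² = 64.99584
μ₄/μ₂² = 290.532 / 64.99584 = 4.47001
β₂ ≈ 4.470

4.470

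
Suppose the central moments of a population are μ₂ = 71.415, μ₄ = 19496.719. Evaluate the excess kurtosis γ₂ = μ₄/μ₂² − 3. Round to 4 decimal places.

0.8228

μ₂² = 71.415² = 5100.10223
μ₄/μ₂² = 19496.719 / 5100.10223 = 3.82281
γ₂ = 3.82281 − 3 ≈ 0.8228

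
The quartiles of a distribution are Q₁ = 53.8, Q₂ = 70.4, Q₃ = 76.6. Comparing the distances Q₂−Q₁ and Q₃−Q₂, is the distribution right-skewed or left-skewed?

Q₂ − Q₁ = 16.6;  Q₃ − Q₂ = 6.2
Q₂ − Q₁ > Q₃ − Q₂ ⇒ the lower half is more spread out ⇒ left-skewed.

left-skewed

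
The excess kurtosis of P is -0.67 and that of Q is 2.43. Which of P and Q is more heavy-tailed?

Q

Higher excess kurtosis ⇒ heavier tails relative to the normal distribution.
-0.67 vs 2.43: the larger is 2.43, so Q has heavier tails. (Q is leptokurtic — heavier-than-normal tails; the other is platykurtic.)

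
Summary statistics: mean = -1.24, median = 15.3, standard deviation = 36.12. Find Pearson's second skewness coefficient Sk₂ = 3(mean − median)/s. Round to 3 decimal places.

Sk₂ = 3(-1.24 − 15.3) / 36.12 = 3 × -16.5400 / 36.12
    = -49.6200 / 36.12 ≈ -1.374

-1.374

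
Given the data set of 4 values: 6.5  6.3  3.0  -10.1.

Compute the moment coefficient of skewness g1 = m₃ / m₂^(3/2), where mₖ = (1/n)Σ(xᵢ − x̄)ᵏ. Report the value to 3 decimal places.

-1.019

x̄ = (6.5 + 6.3 + 3.0 - 10.1) / 4 = 1.4250
deviations (xᵢ − x̄): 5.0750, 4.8750, 1.5750, -11.5250
Σ(xᵢ − x̄)² = 184.8275 ⇒ m₂ = 184.8275/4 = 46.20688
Σ(xᵢ − x̄)³ = -1280.3411 ⇒ m₃ = -1280.3411/4 = -320.08528
m₂^(3/2) = 46.20688^(1.5) = 314.09419
g1 = m₃ / m₂^(3/2) = -320.08528 / 314.09419 ≈ -1.019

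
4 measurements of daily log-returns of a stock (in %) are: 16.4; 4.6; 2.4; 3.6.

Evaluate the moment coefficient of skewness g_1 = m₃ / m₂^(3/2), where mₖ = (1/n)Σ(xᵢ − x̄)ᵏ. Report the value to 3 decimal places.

1.088

x̄ = (16.4 + 4.6 + 2.4 + 3.6) / 4 = 6.7500
deviations (xᵢ − x̄): 9.6500, -2.1500, -4.3500, -3.1500
Σ(xᵢ − x̄)² = 126.5900 ⇒ m₂ = 126.5900/4 = 31.64750
Σ(xᵢ − x̄)³ = 775.1250 ⇒ m₃ = 775.1250/4 = 193.78125
m₂^(3/2) = 31.64750^(1.5) = 178.03653
g_1 = m₃ / m₂^(3/2) = 193.78125 / 178.03653 ≈ 1.088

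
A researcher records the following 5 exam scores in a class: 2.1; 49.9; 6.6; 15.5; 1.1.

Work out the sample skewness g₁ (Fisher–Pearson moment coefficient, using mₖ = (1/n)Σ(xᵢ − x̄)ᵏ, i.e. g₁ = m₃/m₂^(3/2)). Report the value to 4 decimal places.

1.2324

x̄ = (2.1 + 49.9 + 6.6 + 15.5 + 1.1) / 5 = 15.0400
deviations (xᵢ − x̄): -12.9400, 34.8600, -8.4400, 0.4600, -13.9400
Σ(xᵢ − x̄)² = 1648.4320 ⇒ m₂ = 1648.4320/5 = 329.68640
Σ(xᵢ − x̄)³ = 36885.8498 ⇒ m₃ = 36885.8498/5 = 7377.16997
m₂^(3/2) = 329.68640^(1.5) = 5986.20449
g₁ = m₃ / m₂^(3/2) = 7377.16997 / 5986.20449 ≈ 1.2324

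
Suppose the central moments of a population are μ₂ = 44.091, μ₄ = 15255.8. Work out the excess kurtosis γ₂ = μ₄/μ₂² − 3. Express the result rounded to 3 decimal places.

μ₂² = 44.091² = 1944.01628
μ₄/μ₂² = 15255.8 / 1944.01628 = 7.84757
γ₂ = 7.84757 − 3 ≈ 4.848

4.848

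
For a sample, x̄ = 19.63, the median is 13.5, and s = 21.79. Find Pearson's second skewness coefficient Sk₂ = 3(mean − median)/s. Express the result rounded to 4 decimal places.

0.8440

Sk₂ = 3(19.63 − 13.5) / 21.79 = 3 × 6.1300 / 21.79
    = 18.3900 / 21.79 ≈ 0.8440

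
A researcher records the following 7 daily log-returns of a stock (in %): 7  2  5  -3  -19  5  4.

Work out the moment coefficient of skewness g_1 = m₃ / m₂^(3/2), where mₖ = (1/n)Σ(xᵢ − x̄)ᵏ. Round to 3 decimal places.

-1.574

x̄ = (7 + 2 + 5 - 3 - 19 + 5 + 4) / 7 = 0.1429
deviations (xᵢ − x̄): 6.8571, 1.8571, 4.8571, -3.1429, -19.1429, 4.8571, 3.8571
Σ(xᵢ − x̄)² = 488.8571 ⇒ m₂ = 488.8571/7 = 69.83673
Σ(xᵢ − x̄)³ = -6430.5306 ⇒ m₃ = -6430.5306/7 = -918.64723
m₂^(3/2) = 69.83673^(1.5) = 583.61425
g_1 = m₃ / m₂^(3/2) = -918.64723 / 583.61425 ≈ -1.574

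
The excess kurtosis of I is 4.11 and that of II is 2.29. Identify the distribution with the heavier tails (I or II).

Higher excess kurtosis ⇒ heavier tails relative to the normal distribution.
4.11 vs 2.29: the larger is 4.11, so I has heavier tails.

I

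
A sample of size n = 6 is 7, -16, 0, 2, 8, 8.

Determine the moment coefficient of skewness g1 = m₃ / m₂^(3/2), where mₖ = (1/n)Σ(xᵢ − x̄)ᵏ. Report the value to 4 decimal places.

-1.3061

x̄ = (7 - 16 + 0 + 2 + 8 + 8) / 6 = 1.5000
deviations (xᵢ − x̄): 5.5000, -17.5000, -1.5000, 0.5000, 6.5000, 6.5000
Σ(xᵢ − x̄)² = 423.5000 ⇒ m₂ = 423.5000/6 = 70.58333
Σ(xᵢ − x̄)³ = -4647.0000 ⇒ m₃ = -4647.0000/6 = -774.50000
m₂^(3/2) = 70.58333^(1.5) = 592.99802
g1 = m₃ / m₂^(3/2) = -774.50000 / 592.99802 ≈ -1.3061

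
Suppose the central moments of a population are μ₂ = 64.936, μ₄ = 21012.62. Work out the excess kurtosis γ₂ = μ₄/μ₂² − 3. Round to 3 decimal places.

1.983

μ₂² = 64.936² = 4216.68410
μ₄/μ₂² = 21012.62 / 4216.68410 = 4.98321
γ₂ = 4.98321 − 3 ≈ 1.983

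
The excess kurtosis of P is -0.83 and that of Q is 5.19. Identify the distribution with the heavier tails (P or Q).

Higher excess kurtosis ⇒ heavier tails relative to the normal distribution.
-0.83 vs 5.19: the larger is 5.19, so Q has heavier tails. (Q is leptokurtic — heavier-than-normal tails; the other is platykurtic.)

Q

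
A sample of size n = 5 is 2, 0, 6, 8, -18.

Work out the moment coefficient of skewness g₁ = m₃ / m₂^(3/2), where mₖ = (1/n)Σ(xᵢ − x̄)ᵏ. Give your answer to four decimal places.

x̄ = (2 + 0 + 6 + 8 - 18) / 5 = -0.4000
deviations (xᵢ − x̄): 2.4000, 0.4000, 6.4000, 8.4000, -17.6000
Σ(xᵢ − x̄)² = 427.2000 ⇒ m₂ = 427.2000/5 = 85.44000
Σ(xᵢ − x̄)³ = -4583.0400 ⇒ m₃ = -4583.0400/5 = -916.60800
m₂^(3/2) = 85.44000^(1.5) = 789.75405
g₁ = m₃ / m₂^(3/2) = -916.60800 / 789.75405 ≈ -1.1606

-1.1606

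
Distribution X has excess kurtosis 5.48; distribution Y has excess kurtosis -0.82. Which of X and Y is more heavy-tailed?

Higher excess kurtosis ⇒ heavier tails relative to the normal distribution.
5.48 vs -0.82: the larger is 5.48, so X has heavier tails. (X is leptokurtic — heavier-than-normal tails; the other is platykurtic.)

X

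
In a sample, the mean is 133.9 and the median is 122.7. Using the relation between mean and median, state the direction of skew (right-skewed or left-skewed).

mean − median = 133.9 − 122.7 = 11.2
mean > median ⇒ the longer tail is on the right ⇒ right-skewed (positively skewed).

right-skewed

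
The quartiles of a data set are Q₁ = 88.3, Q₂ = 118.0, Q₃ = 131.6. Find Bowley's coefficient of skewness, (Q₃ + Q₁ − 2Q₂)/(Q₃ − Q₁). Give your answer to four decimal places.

numerator: Q₃ + Q₁ − 2Q₂ = 131.6 + 88.3 − 2×118.0 = -16.1000
denominator: Q₃ − Q₁ = 131.6 − 88.3 = 43.3000
Bowley skewness = -16.1000 / 43.3000 ≈ -0.3718

-0.3718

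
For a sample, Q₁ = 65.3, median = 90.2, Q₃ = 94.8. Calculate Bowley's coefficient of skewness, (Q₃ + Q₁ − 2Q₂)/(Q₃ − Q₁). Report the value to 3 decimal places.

-0.688

numerator: Q₃ + Q₁ − 2Q₂ = 94.8 + 65.3 − 2×90.2 = -20.3000
denominator: Q₃ − Q₁ = 94.8 − 65.3 = 29.5000
Bowley skewness = -20.3000 / 29.5000 ≈ -0.688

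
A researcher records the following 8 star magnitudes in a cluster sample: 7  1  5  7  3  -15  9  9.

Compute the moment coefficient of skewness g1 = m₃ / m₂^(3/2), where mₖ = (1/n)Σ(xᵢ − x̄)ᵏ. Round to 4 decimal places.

-1.7424

x̄ = (7 + 1 + 5 + 7 + 3 - 15 + 9 + 9) / 8 = 3.2500
deviations (xᵢ − x̄): 3.7500, -2.2500, 1.7500, 3.7500, -0.2500, -18.2500, 5.7500, 5.7500
Σ(xᵢ − x̄)² = 435.5000 ⇒ m₂ = 435.5000/8 = 54.43750
Σ(xᵢ − x̄)³ = -5598.7500 ⇒ m₃ = -5598.7500/8 = -699.84375
m₂^(3/2) = 54.43750^(1.5) = 401.64953
g1 = m₃ / m₂^(3/2) = -699.84375 / 401.64953 ≈ -1.7424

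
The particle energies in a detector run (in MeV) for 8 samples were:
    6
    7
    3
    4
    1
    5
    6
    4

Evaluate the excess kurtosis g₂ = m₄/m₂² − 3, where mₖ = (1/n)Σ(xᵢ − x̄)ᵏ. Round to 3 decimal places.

x̄ = 4.5000
Σ(xᵢ − x̄)² = 26.0000 ⇒ m₂ = 3.25000
Σ(xᵢ − x̄)⁴ = 204.5000 ⇒ m₄ = 25.56250
m₂² = 10.56250
g₂ = m₄/m₂² − 3 = 2.42012 − 3 ≈ -0.580

-0.580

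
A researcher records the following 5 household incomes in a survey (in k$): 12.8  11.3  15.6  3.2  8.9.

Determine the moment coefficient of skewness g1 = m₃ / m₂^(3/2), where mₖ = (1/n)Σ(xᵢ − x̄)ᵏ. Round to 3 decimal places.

x̄ = (12.8 + 11.3 + 15.6 + 3.2 + 8.9) / 5 = 10.3600
deviations (xᵢ − x̄): 2.4400, 0.9400, 5.2400, -7.1600, -1.4600
Σ(xᵢ − x̄)² = 87.6920 ⇒ m₂ = 87.6920/5 = 17.53840
Σ(xᵢ − x̄)³ = -210.9386 ⇒ m₃ = -210.9386/5 = -42.18773
m₂^(3/2) = 17.53840^(1.5) = 73.44884
g1 = m₃ / m₂^(3/2) = -42.18773 / 73.44884 ≈ -0.574

-0.574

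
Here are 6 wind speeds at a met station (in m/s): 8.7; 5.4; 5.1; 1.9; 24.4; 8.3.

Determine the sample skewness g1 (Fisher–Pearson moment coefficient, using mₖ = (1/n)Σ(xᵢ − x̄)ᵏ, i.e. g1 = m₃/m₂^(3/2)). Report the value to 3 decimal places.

x̄ = (8.7 + 5.4 + 5.1 + 1.9 + 24.4 + 8.3) / 6 = 8.9667
deviations (xᵢ − x̄): -0.2667, -3.5667, -3.8667, -7.0667, 15.4333, -0.6667
Σ(xᵢ − x̄)² = 316.3133 ⇒ m₂ = 316.3133/6 = 52.71889
Σ(xᵢ − x̄)³ = 3219.6396 ⇒ m₃ = 3219.6396/6 = 536.60659
m₂^(3/2) = 52.71889^(1.5) = 382.78012
g1 = m₃ / m₂^(3/2) = 536.60659 / 382.78012 ≈ 1.402

1.402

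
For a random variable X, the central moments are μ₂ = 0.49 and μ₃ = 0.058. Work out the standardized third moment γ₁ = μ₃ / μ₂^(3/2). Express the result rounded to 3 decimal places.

σ = √μ₂ = √0.49 = 0.70000
σ³ = μ₂^(3/2) = 0.34300
γ₁ = μ₃/σ³ = 0.058 / 0.34300 ≈ 0.169

0.169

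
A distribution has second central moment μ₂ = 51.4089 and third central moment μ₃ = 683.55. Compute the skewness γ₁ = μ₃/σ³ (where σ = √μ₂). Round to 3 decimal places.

σ = √μ₂ = √51.4089 = 7.17000
σ³ = μ₂^(3/2) = 368.60181
γ₁ = μ₃/σ³ = 683.55 / 368.60181 ≈ 1.854

1.854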